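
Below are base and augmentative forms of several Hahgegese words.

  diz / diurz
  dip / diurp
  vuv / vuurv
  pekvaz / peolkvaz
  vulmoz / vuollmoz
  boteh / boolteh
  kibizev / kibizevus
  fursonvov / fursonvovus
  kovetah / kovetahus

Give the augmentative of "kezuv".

diz and pekvaz both end in -z yet inflect differently (diurz, peolkvaz), so the final letter is not what conditions the rule; the number of vowels is.
"kezuv" has 2 vowels. The stems with 2 vowels (pekvaz → peolkvaz, vulmoz → vuollmoz, boteh → boolteh) insert -ol- after the first vowel.
The other patterns: stems with 1 vowel insert -ur- after the first vowel; stems with 3 vowels add -us.
So kezuv → keolzuv.

keolzuv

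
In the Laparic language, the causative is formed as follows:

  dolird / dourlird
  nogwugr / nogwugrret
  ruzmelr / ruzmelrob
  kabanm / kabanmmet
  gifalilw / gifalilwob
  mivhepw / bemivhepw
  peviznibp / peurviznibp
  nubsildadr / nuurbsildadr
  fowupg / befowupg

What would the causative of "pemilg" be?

pemilgob

"pemilg" has second-to-last letter 'l'. The stems whose second-to-last letter is 'l' (gifalilw → gifalilwob, ruzmelr → ruzmelrob) add -ob.
So pemilg → pemilgob.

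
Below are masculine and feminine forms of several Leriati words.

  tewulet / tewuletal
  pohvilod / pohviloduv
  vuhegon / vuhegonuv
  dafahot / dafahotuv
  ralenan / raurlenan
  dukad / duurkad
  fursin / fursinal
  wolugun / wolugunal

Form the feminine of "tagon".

vuhegon and ralenan both end in -n yet inflect differently (vuhegonuv, raurlenan), so the final letter is not what conditions the rule; the last vowel is.
"tagon" has last vowel 'o'. The stems whose last vowel is 'o' (vuhegon → vuhegonuv, dafahot → dafahotuv, pohvilod → pohviloduv) add -uv.
So tagon → tagonuv.

tagonuv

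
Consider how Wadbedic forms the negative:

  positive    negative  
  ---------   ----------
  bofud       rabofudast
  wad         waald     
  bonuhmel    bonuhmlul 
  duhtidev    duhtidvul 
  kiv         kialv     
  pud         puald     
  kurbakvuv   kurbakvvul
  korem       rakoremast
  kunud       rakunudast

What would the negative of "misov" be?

ramisovast

"misov" has 2 vowels. The stems with 2 vowels (korem → rakoremast, bofud → rabofudast, kunud → rakunudast) add ra- … -ast around the stem.
The other patterns: stems with 1 vowel insert -al- after the first vowel; stems with 3 vowels delete the last vowel and add -ul.
So misov → ramisovast.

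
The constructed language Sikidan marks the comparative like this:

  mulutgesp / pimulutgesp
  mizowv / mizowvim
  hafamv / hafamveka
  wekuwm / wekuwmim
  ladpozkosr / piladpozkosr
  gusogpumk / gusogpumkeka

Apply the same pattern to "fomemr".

fomemreka

"fomemr" has second-to-last letter 'm'. The stems whose second-to-last letter is 'm' (hafamv → hafamveka, gusogpumk → gusogpumkeka) add -eka.
The other patterns: stems whose second-to-last letter is 's' add the prefix pi-; stems whose second-to-last letter is 'w' add -im.
So fomemr → fomemreka.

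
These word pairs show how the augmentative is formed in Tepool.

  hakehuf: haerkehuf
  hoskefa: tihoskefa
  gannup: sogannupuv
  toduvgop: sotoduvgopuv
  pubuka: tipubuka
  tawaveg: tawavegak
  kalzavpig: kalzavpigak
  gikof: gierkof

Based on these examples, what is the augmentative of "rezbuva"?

toduvgop and gikof both have last vowel 'o' yet inflect differently (sotoduvgopuv, gierkof), so the last vowel is not what conditions the rule; the final letter is.
"rezbuva" ends in -a. The stems ending in -a (hoskefa → tihoskefa, pubuka → tipubuka) add the prefix ti-.
The other patterns: stems ending in -p add so- … -uv around the stem; stems ending in -g add -ak; stems ending in -f insert -er- after the first vowel.
So rezbuva → tirezbuva.

tirezbuva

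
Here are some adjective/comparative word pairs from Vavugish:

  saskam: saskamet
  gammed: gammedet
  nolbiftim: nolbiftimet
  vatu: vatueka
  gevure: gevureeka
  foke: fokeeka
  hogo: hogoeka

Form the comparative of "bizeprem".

"bizeprem" ends in a consonant. The stems ending in a consonant (saskam → saskamet, gammed → gammedet, nolbiftim → nolbiftimet) add -et.
The other pattern: stems ending in a vowel add -eka.
So bizeprem → bizepremet.

bizepremet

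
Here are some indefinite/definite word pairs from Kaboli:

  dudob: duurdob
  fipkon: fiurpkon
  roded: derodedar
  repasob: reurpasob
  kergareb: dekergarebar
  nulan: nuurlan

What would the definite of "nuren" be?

denurenar

kergareb and repasob both end in -b yet inflect differently (dekergarebar, reurpasob), so the final letter is not what conditions the rule; the last vowel is.
"nuren" has last vowel 'e'. The stems whose last vowel is 'e' (roded → derodedar, kergareb → dekergarebar) add de- … -ar around the stem.
The other pattern: stems whose last vowel is 'a' or 'o' insert -ur- after the first vowel.
So nuren → denurenar.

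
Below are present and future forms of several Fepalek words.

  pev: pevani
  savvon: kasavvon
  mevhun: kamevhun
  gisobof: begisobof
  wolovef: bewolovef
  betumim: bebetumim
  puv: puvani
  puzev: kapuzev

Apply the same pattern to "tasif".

katasif

pev and puzev both end in -v yet inflect differently (pevani, kapuzev), so the final letter is not what conditions the rule; the number of vowels is.
"tasif" has 2 vowels. The stems with 2 vowels (savvon → kasavvon, puzev → kapuzev, mevhun → kamevhun) add the prefix ka-.
The other patterns: stems with 1 vowel add -ani; stems with 3 vowels add the prefix be-.
So tasif → katasif.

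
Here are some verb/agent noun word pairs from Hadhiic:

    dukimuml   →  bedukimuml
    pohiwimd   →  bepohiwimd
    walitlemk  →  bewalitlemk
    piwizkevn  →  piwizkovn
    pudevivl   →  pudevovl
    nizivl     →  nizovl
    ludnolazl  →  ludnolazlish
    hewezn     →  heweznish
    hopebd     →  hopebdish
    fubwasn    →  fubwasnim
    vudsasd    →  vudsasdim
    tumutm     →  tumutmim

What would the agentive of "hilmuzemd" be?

"hilmuzemd" has second-to-last letter 'm'. The stems whose second-to-last letter is 'm' (dukimuml → bedukimuml, pohiwimd → bepohiwimd, walitlemk → bewalitlemk) add the prefix be-.
The other patterns: stems whose second-to-last letter is 'v' change the last vowel to 'o'; stems whose second-to-last letter is 'b' or 'z' add -ish; stems whose second-to-last letter is 's' or 't' add -im.
So hilmuzemd → behilmuzemd.

behilmuzemd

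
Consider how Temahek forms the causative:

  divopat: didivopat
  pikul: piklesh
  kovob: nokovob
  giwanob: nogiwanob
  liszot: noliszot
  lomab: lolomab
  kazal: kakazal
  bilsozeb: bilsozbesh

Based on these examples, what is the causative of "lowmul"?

lomab and kovob both end in -b yet inflect differently (lolomab, nokovob), so the final letter is not what conditions the rule; the last vowel is.
"lowmul" has last vowel 'u'. The one such stem in the data (pikul → piklesh) deletes the last vowel and adds -esh (as does bilsozeb), so the same rule applies.
The other patterns: stems whose last vowel is 'a' repeat the first consonant+vowel as a prefix; stems whose last vowel is 'o' add the prefix no-.
So lowmul → lowmlesh.

lowmlesh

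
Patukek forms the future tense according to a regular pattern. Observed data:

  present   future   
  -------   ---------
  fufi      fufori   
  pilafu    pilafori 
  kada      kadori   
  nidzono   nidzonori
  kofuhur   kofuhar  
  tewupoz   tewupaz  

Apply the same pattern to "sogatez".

"sogatez" ends in a consonant. The stems ending in a consonant (kofuhur → kofuhar, tewupoz → tewupaz) change the last vowel to 'a'.
So sogatez → sogataz.

sogataz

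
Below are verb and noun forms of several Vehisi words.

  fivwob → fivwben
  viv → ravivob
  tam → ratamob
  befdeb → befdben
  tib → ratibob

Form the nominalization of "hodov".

hodven

befdeb and tib both end in -b yet inflect differently (befdben, ratibob), so the final letter is not what conditions the rule; the number of vowels is.
"hodov" has 2 vowels. The stems with 2 vowels (befdeb → befdben, fivwob → fivwben) delete the last vowel and add -en.
The other pattern: stems with 1 vowel add ra- … -ob around the stem.
So hodov → hodven.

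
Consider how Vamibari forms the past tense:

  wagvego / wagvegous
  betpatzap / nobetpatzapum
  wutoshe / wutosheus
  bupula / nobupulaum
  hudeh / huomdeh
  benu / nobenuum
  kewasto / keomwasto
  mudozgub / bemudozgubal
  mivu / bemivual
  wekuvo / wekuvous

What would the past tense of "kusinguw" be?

wagvego and kewasto both end in -o yet inflect differently (wagvegous, keomwasto), so the final letter is not what conditions the rule; the first letter is.
"kusinguw" begins with k-. The one such stem in the data (kewasto → keomwasto) inserts -om- after the first vowel (as does hudeh), so the same rule applies.
So kusinguw → kuomsinguw.

kuomsinguw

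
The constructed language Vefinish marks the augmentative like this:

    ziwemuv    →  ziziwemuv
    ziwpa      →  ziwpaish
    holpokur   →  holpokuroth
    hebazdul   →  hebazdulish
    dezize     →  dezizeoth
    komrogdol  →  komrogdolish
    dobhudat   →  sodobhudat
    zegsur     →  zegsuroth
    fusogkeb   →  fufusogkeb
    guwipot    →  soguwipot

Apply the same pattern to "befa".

befaish

"befa" ends in -a. The one such stem in the data (ziwpa → ziwpaish) adds -ish, so the same rule applies.
So befa → befaish.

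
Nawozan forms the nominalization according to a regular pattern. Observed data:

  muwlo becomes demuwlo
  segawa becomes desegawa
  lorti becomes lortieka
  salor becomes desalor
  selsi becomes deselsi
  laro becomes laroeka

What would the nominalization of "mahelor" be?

demahelor

muwlo and laro both end in -o yet inflect differently (demuwlo, laroeka), so the final letter is not what conditions the rule; the first letter is.
"mahelor" begins with m-. The one such stem in the data (muwlo → demuwlo) adds the prefix de-, so the same rule applies.
The other pattern: stems beginning with l- add -eka.
So mahelor → demahelor.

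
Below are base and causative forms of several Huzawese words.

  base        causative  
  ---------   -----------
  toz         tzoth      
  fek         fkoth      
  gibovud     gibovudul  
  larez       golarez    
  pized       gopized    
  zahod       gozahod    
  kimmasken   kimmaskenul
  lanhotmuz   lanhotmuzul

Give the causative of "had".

hdoth

toz and larez both end in -z yet inflect differently (tzoth, golarez), so the final letter is not what conditions the rule; the number of vowels is.
"had" has 1 vowel. The stems with 1 vowel (fek → fkoth, toz → tzoth) delete the last vowel and add -oth.
So had → hdoth.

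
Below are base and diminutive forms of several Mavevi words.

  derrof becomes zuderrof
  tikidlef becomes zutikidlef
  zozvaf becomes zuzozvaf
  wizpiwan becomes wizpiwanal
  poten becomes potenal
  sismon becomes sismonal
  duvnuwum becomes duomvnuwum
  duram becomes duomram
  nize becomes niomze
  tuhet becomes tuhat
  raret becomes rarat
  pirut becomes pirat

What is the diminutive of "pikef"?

zupikef

zozvaf and wizpiwan both have last vowel 'a' yet inflect differently (zuzozvaf, wizpiwanal), so the last vowel is not what conditions the rule; the final letter is.
"pikef" ends in -f. The stems ending in -f (derrof → zuderrof, tikidlef → zutikidlef, zozvaf → zuzozvaf) add the prefix zu-.
So pikef → zupikef.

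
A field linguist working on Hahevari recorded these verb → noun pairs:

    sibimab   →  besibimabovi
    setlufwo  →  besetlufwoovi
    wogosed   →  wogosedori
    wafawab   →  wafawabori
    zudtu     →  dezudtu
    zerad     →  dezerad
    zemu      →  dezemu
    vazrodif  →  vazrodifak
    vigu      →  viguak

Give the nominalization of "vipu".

sibimab and wafawab both end in -b yet inflect differently (besibimabovi, wafawabori), so the final letter is not what conditions the rule; the first letter is.
"vipu" begins with v-. The stems beginning with v- (vazrodif → vazrodifak, vigu → viguak) add -ak.
The other patterns: stems beginning with s- add be- … -ovi around the stem; stems beginning with w- add -ori; stems beginning with z- add the prefix de-.
So vipu → vipuak.

vipuak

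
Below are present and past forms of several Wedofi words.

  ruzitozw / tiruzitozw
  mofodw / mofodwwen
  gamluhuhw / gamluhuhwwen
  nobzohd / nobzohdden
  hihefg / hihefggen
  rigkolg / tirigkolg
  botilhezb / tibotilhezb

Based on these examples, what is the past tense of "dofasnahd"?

dofasnahdden

"dofasnahd" has second-to-last letter 'h'. The stems whose second-to-last letter is 'h' (gamluhuhw → gamluhuhwwen, nobzohd → nobzohdden) double the final consonant and add -en.
The other pattern: stems whose second-to-last letter is 'l' or 'z' add the prefix ti-.
So dofasnahd → dofasnahdden.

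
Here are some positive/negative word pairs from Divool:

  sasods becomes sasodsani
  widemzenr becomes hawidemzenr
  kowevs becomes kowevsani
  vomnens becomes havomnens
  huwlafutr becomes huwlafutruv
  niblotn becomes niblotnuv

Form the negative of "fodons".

"fodons" has second-to-last letter 'n'. The stems whose second-to-last letter is 'n' (widemzenr → hawidemzenr, vomnens → havomnens) add the prefix ha-.
The other patterns: stems whose second-to-last letter is 't' add -uv; stems whose second-to-last letter is 'd' or 'v' add -ani.
So fodons → hafodons.

hafodons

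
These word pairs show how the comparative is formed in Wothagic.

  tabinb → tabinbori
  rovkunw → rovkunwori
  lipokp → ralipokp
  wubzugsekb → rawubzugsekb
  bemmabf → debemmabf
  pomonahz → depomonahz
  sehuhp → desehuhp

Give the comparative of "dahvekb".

tabinb and wubzugsekb both end in -b yet inflect differently (tabinbori, rawubzugsekb), so the final letter is not what conditions the rule; the second-to-last letter is.
"dahvekb" has second-to-last letter 'k'. The stems whose second-to-last letter is 'k' (lipokp → ralipokp, wubzugsekb → rawubzugsekb) add the prefix ra-.
The other patterns: stems whose second-to-last letter is 'n' add -ori; stems whose second-to-last letter is 'b' or 'h' add the prefix de-.
So dahvekb → radahvekb.

radahvekb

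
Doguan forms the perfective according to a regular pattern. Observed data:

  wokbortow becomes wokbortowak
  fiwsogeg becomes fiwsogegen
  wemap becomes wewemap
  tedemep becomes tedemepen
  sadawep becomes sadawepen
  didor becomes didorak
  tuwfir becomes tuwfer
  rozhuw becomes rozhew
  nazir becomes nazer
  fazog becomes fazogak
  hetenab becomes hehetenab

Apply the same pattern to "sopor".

soporak

fazog and fiwsogeg both end in -g yet inflect differently (fazogak, fiwsogegen), so the final letter is not what conditions the rule; the last vowel is.
"sopor" has last vowel 'o'. The stems whose last vowel is 'o' (wokbortow → wokbortowak, fazog → fazogak, didor → didorak) add -ak.
The other patterns: stems whose last vowel is 'e' add -en; stems whose last vowel is 'a' repeat the first consonant+vowel as a prefix; stems whose last vowel is 'i' or 'u' change the last vowel to 'e'.
So sopor → soporak.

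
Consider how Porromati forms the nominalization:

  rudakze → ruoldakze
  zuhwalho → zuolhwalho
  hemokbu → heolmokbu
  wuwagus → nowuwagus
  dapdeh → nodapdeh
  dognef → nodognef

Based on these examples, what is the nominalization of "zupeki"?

zuolpeki

hemokbu and wuwagus both have last vowel 'u' yet inflect differently (heolmokbu, nowuwagus), so the last vowel is not what conditions the rule; whether the stem ends in a vowel or a consonant is.
"zupeki" ends in a vowel. The stems ending in a vowel (rudakze → ruoldakze, zuhwalho → zuolhwalho, hemokbu → heolmokbu) insert -ol- after the first vowel.
So zupeki → zuolpeki.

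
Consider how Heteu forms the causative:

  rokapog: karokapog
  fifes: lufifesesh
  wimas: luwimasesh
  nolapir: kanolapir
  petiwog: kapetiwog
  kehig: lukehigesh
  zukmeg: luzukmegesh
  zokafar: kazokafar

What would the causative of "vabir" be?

luvabiresh

"vabir" has 2 vowels. The stems with 2 vowels (zukmeg → luzukmegesh, kehig → lukehigesh, wimas → luwimasesh) add lu- … -esh around the stem.
The other pattern: stems with 3 vowels add the prefix ka-.
So vabir → luvabiresh.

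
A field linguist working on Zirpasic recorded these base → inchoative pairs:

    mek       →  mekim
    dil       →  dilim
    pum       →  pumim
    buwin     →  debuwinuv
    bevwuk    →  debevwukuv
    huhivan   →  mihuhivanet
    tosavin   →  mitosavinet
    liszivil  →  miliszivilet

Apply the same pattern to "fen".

mek and bevwuk both end in -k yet inflect differently (mekim, debevwukuv), so the final letter is not what conditions the rule; the number of vowels is.
"fen" has 1 vowel. The stems with 1 vowel (mek → mekim, dil → dilim, pum → pumim) add -im.
The other patterns: stems with 2 vowels add de- … -uv around the stem; stems with 3 vowels add mi- … -et around the stem.
So fen → fenim.

fenim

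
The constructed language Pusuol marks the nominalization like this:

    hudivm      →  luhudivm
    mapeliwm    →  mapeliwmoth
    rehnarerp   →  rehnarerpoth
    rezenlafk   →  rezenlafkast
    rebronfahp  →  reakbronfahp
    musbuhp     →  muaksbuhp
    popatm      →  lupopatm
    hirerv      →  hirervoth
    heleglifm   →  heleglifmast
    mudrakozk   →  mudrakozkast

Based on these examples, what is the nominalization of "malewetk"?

musbuhp and rehnarerp both end in -p yet inflect differently (muaksbuhp, rehnarerpoth), so the final letter is not what conditions the rule; the second-to-last letter is.
"malewetk" has second-to-last letter 't'. The one such stem in the data (popatm → lupopatm) adds the prefix lu-, so the same rule applies.
So malewetk → lumalewetk.

lumalewetk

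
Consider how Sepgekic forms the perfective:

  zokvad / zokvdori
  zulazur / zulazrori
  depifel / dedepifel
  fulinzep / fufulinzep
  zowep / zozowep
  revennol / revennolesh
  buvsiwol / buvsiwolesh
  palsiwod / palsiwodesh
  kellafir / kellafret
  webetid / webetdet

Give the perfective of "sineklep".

sisineklep

depifel and revennol both end in -l yet inflect differently (dedepifel, revennolesh), so the final letter is not what conditions the rule; the last vowel is.
"sineklep" has last vowel 'e'. The stems whose last vowel is 'e' (depifel → dedepifel, fulinzep → fufulinzep, zowep → zozowep) repeat the first consonant+vowel as a prefix.
The other patterns: stems whose last vowel is 'a' or 'u' delete the last vowel and add -ori; stems whose last vowel is 'o' add -esh; stems whose last vowel is 'i' delete the last vowel and add -et.
So sineklep → sisineklep.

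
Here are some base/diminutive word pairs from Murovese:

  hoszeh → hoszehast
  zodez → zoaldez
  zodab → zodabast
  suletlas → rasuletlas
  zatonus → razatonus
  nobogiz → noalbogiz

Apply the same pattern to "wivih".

zodez and hoszeh both have last vowel 'e' yet inflect differently (zoaldez, hoszehast), so the last vowel is not what conditions the rule; the final letter is.
"wivih" ends in -h. The one such stem in the data (hoszeh → hoszehast) adds -ast, so the same rule applies.
The other patterns: stems ending in -z insert -al- after the first vowel; stems ending in -s add the prefix ra-.
So wivih → wivihast.

wivihast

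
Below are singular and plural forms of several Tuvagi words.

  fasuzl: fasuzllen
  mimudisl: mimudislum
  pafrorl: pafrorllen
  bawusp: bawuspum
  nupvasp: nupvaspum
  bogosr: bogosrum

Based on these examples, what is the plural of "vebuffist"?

vebuffistum

"vebuffist" has second-to-last letter 's'. The stems whose second-to-last letter is 's' (bogosr → bogosrum, mimudisl → mimudislum, bawusp → bawuspum) add -um.
The other pattern: stems whose second-to-last letter is 'r' or 'z' double the final consonant and add -en.
So vebuffist → vebuffistum.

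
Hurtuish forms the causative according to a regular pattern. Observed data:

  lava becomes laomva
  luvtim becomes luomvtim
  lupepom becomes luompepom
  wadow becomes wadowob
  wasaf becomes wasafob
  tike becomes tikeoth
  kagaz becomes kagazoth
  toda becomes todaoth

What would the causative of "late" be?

lava and toda both end in -a yet inflect differently (laomva, todaoth), so the final letter is not what conditions the rule; the first letter is.
"late" begins with l-. The stems beginning with l- (lava → laomva, luvtim → luomvtim, lupepom → luompepom) insert -om- after the first vowel.
The other patterns: stems beginning with w- add -ob; stems beginning with k- or t- add -oth.
So late → laomte.

laomte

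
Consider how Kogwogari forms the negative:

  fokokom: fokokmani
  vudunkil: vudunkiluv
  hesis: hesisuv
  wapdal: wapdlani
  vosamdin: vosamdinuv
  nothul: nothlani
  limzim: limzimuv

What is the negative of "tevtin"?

"tevtin" has last vowel 'i'. The stems whose last vowel is 'i' (vudunkil → vudunkiluv, hesis → hesisuv, vosamdin → vosamdinuv) add -uv.
The other pattern: stems whose last vowel is 'a', 'o' or 'u' delete the last vowel and add -ani.
So tevtin → tevtinuv.

tevtinuv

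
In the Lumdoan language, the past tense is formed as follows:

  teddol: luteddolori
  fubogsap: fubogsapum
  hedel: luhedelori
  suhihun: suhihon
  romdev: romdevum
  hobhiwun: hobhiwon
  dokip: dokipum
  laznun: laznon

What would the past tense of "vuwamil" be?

hedel and romdev both have last vowel 'e' yet inflect differently (luhedelori, romdevum), so the last vowel is not what conditions the rule; the final letter is.
"vuwamil" ends in -l. The stems ending in -l (hedel → luhedelori, teddol → luteddolori) add lu- … -ori around the stem.
So vuwamil → luvuwamilori.

luvuwamilori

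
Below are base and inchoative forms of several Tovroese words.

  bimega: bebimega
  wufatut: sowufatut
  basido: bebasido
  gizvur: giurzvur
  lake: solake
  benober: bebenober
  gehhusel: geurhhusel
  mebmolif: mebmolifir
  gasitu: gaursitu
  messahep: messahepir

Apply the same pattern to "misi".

gizvur and benober both end in -r yet inflect differently (giurzvur, bebenober), so the final letter is not what conditions the rule; the first letter is.
"misi" begins with m-. The stems beginning with m- (messahep → messahepir, mebmolif → mebmolifir) add -ir.
So misi → misiir.

misiir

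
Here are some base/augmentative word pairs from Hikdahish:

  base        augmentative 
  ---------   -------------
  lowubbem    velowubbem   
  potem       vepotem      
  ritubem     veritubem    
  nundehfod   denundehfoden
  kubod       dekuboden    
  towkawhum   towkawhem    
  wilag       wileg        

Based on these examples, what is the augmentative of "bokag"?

bokeg

potem and towkawhum both end in -m yet inflect differently (vepotem, towkawhem), so the final letter is not what conditions the rule; the last vowel is.
"bokag" has last vowel 'a'. The one such stem in the data (wilag → wileg) changes the last vowel to 'e' (as does towkawhum), so the same rule applies.
So bokag → bokeg.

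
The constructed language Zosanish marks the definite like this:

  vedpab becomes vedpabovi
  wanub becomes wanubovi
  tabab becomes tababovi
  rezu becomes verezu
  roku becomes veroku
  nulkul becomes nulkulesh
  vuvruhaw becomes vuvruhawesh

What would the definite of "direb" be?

wanub and rezu both have last vowel 'u' yet inflect differently (wanubovi, verezu), so the last vowel is not what conditions the rule; the final letter is.
"direb" ends in -b. The stems ending in -b (vedpab → vedpabovi, wanub → wanubovi, tabab → tababovi) add -ovi.
So direb → direbovi.

direbovi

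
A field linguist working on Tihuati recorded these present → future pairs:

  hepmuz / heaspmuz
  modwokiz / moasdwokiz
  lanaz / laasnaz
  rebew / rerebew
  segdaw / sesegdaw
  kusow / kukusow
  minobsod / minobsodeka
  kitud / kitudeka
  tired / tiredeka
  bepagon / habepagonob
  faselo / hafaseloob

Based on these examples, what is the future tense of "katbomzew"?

kakatbomzew

"katbomzew" ends in -w. The stems ending in -w (rebew → rerebew, segdaw → sesegdaw, kusow → kukusow) repeat the first consonant+vowel as a prefix.
The other patterns: stems ending in -z insert -as- after the first vowel; stems ending in -d add -eka; stems ending in -n or -o add ha- … -ob around the stem.
So katbomzew → kakatbomzew.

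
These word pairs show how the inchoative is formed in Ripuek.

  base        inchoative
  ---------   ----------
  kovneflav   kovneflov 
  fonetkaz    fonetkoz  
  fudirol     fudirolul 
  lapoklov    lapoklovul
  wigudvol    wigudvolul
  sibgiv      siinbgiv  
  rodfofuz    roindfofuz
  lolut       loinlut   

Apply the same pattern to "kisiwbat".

kovneflav and lapoklov both end in -v yet inflect differently (kovneflov, lapoklovul), so the final letter is not what conditions the rule; the last vowel is.
"kisiwbat" has last vowel 'a'. The stems whose last vowel is 'a' (kovneflav → kovneflov, fonetkaz → fonetkoz) change the last vowel to 'o'.
The other patterns: stems whose last vowel is 'o' add -ul; stems whose last vowel is 'i' or 'u' insert -in- after the first vowel.
So kisiwbat → kisiwbot.

kisiwbot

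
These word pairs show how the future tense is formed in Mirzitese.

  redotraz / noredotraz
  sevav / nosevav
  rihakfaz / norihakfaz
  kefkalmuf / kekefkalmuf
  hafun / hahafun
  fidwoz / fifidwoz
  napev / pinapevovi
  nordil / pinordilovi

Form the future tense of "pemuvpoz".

"pemuvpoz" has last vowel 'o'. The one such stem in the data (fidwoz → fifidwoz) repeats the first consonant+vowel as a prefix (as do kefkalmuf, hafun), so the same rule applies.
The other patterns: stems whose last vowel is 'a' add the prefix no-; stems whose last vowel is 'e' or 'i' add pi- … -ovi around the stem.
So pemuvpoz → pepemuvpoz.

pepemuvpoz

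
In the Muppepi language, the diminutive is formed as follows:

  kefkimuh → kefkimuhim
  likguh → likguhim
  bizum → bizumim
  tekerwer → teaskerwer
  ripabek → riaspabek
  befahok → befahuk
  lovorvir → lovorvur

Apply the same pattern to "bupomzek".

buaspomzek

"bupomzek" has last vowel 'e'. The stems whose last vowel is 'e' (tekerwer → teaskerwer, ripabek → riaspabek) insert -as- after the first vowel.
So bupomzek → buaspomzek.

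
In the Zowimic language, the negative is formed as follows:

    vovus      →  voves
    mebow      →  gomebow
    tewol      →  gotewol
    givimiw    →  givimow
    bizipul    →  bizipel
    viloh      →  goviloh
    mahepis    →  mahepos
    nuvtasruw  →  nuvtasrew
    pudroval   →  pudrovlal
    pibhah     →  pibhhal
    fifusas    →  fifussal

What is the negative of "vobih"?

nuvtasruw and givimiw both end in -w yet inflect differently (nuvtasrew, givimow), so the final letter is not what conditions the rule; the last vowel is.
"vobih" has last vowel 'i'. The stems whose last vowel is 'i' (givimiw → givimow, mahepis → mahepos) change the last vowel to 'o'.
So vobih → voboh.

voboh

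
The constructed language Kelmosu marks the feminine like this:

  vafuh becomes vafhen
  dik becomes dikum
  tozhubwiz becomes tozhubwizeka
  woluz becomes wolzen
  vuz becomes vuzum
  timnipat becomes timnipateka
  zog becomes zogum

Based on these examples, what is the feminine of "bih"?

vuz and woluz both end in -z yet inflect differently (vuzum, wolzen), so the final letter is not what conditions the rule; the number of vowels is.
"bih" has 1 vowel. The stems with 1 vowel (vuz → vuzum, dik → dikum, zog → zogum) add -um.
So bih → bihum.

bihum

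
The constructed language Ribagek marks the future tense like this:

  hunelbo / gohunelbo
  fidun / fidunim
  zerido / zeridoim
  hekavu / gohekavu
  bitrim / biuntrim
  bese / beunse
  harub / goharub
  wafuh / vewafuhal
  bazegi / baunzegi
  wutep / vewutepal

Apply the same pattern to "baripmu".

hunelbo and zerido both end in -o yet inflect differently (gohunelbo, zeridoim), so the final letter is not what conditions the rule; the first letter is.
"baripmu" begins with b-. The stems beginning with b- (bese → beunse, bazegi → baunzegi, bitrim → biuntrim) insert -un- after the first vowel.
So baripmu → baunripmu.

baunripmu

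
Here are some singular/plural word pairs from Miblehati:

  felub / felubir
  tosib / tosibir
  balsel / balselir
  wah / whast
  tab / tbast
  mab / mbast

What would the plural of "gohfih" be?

felub and tab both end in -b yet inflect differently (felubir, tbast), so the final letter is not what conditions the rule; the number of vowels is.
"gohfih" has 2 vowels. The stems with 2 vowels (felub → felubir, tosib → tosibir, balsel → balselir) add -ir.
The other pattern: stems with 1 vowel delete the last vowel and add -ast.
So gohfih → gohfihir.

gohfihir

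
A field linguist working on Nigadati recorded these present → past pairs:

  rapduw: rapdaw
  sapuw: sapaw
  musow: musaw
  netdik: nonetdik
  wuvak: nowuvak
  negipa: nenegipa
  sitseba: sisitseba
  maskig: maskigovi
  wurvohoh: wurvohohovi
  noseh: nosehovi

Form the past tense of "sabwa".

sasabwa

"sabwa" ends in -a. The stems ending in -a (negipa → nenegipa, sitseba → sisitseba) repeat the first consonant+vowel as a prefix.
So sabwa → sasabwa.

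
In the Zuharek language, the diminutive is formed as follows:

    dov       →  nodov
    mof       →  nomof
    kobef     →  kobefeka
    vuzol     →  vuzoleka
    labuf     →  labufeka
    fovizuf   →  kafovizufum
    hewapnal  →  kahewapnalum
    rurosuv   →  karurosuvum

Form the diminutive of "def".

nodef

mof and kobef both end in -f yet inflect differently (nomof, kobefeka), so the final letter is not what conditions the rule; the number of vowels is.
"def" has 1 vowel. The stems with 1 vowel (dov → nodov, mof → nomof) add the prefix no-.
So def → nodef.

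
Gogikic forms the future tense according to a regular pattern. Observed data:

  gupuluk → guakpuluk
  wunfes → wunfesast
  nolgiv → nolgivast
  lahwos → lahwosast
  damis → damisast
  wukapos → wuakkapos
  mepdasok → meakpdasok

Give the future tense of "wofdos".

damis and wukapos both end in -s yet inflect differently (damisast, wuakkapos), so the final letter is not what conditions the rule; the number of vowels is.
"wofdos" has 2 vowels. The stems with 2 vowels (damis → damisast, wunfes → wunfesast, lahwos → lahwosast) add -ast.
So wofdos → wofdosast.

wofdosast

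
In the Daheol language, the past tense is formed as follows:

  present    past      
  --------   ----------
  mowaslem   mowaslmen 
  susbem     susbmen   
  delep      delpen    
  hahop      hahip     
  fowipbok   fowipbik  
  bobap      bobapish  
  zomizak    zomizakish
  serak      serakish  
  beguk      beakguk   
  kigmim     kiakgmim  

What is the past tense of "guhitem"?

guhitmen

"guhitem" has last vowel 'e'. The stems whose last vowel is 'e' (mowaslem → mowaslmen, susbem → susbmen, delep → delpen) delete the last vowel and add -en.
So guhitem → guhitmen.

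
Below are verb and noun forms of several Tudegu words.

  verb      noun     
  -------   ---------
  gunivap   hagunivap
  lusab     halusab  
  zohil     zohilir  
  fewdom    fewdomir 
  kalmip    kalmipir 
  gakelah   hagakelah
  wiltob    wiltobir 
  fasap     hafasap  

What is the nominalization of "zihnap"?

hazihnap

"zihnap" has last vowel 'a'. The stems whose last vowel is 'a' (gunivap → hagunivap, gakelah → hagakelah, lusab → halusab) add the prefix ha-.
The other pattern: stems whose last vowel is 'i' or 'o' add -ir.
So zihnap → hazihnap.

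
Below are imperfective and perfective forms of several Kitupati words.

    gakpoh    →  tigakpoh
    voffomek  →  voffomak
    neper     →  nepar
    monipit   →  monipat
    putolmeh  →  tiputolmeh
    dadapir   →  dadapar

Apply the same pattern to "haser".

hasar

"haser" ends in -r. The stems ending in -r (neper → nepar, dadapir → dadapar) change the last vowel to 'a'.
The other pattern: stems ending in -h add the prefix ti-.
So haser → hasar.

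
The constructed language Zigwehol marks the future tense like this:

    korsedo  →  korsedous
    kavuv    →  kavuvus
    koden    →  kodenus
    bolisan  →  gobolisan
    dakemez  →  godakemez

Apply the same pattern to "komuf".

komufus

koden and bolisan both end in -n yet inflect differently (kodenus, gobolisan), so the final letter is not what conditions the rule; the first letter is.
"komuf" begins with k-. The stems beginning with k- (korsedo → korsedous, kavuv → kavuvus, koden → kodenus) add -us.
The other pattern: stems beginning with b- or d- add the prefix go-.
So komuf → komufus.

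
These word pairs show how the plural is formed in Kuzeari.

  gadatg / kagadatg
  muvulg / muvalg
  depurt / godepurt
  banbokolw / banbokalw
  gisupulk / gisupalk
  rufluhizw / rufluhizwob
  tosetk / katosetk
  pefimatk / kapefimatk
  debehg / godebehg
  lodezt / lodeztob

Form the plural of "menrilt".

rufluhizw and banbokolw both end in -w yet inflect differently (rufluhizwob, banbokalw), so the final letter is not what conditions the rule; the second-to-last letter is.
"menrilt" has second-to-last letter 'l'. The stems whose second-to-last letter is 'l' (gisupulk → gisupalk, banbokolw → banbokalw, muvulg → muvalg) change the last vowel to 'a'.
The other patterns: stems whose second-to-last letter is 'z' add -ob; stems whose second-to-last letter is 't' add the prefix ka-; stems whose second-to-last letter is 'h' or 'r' add the prefix go-.
So menrilt → menralt.

menralt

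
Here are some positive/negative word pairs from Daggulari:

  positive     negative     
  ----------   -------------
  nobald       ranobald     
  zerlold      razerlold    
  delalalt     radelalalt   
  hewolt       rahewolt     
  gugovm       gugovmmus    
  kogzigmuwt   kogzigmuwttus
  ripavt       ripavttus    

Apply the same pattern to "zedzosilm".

"zedzosilm" has second-to-last letter 'l'. The stems whose second-to-last letter is 'l' (nobald → ranobald, zerlold → razerlold, delalalt → radelalalt) add the prefix ra-.
The other pattern: stems whose second-to-last letter is 'v' or 'w' double the final consonant and add -us.
So zedzosilm → razedzosilm.

razedzosilm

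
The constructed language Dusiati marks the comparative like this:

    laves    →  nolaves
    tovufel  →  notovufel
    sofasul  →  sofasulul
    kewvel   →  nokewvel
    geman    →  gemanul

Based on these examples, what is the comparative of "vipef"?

novipef

"vipef" has last vowel 'e'. The stems whose last vowel is 'e' (laves → nolaves, tovufel → notovufel, kewvel → nokewvel) add the prefix no-.
So vipef → novipef.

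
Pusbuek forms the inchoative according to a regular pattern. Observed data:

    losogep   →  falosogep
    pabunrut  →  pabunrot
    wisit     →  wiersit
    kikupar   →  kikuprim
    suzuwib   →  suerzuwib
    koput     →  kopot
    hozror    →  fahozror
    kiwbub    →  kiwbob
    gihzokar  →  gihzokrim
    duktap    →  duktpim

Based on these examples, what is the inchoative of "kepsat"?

kepstim

suzuwib and kiwbub both end in -b yet inflect differently (suerzuwib, kiwbob), so the final letter is not what conditions the rule; the last vowel is.
"kepsat" has last vowel 'a'. The stems whose last vowel is 'a' (gihzokar → gihzokrim, duktap → duktpim, kikupar → kikuprim) delete the last vowel and add -im.
So kepsat → kepstim.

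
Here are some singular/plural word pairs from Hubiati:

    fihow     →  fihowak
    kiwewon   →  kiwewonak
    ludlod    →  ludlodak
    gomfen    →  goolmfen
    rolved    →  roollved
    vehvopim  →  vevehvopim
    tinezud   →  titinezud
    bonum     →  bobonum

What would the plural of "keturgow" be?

"keturgow" has last vowel 'o'. The stems whose last vowel is 'o' (fihow → fihowak, kiwewon → kiwewonak, ludlod → ludlodak) add -ak.
So keturgow → keturgowak.

keturgowak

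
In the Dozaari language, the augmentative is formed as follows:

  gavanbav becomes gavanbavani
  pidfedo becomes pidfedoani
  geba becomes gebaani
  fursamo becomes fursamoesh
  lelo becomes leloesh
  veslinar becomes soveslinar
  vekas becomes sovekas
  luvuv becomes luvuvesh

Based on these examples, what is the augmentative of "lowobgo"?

pidfedo and lelo both end in -o yet inflect differently (pidfedoani, leloesh), so the final letter is not what conditions the rule; the first letter is.
"lowobgo" begins with l-. The stems beginning with l- (lelo → leloesh, luvuv → luvuvesh) add -esh.
So lowobgo → lowobgoesh.

lowobgoesh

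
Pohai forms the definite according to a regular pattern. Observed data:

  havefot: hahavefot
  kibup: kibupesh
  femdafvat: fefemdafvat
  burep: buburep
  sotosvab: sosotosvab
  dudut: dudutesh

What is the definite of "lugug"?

kibup and burep both end in -p yet inflect differently (kibupesh, buburep), so the final letter is not what conditions the rule; the last vowel is.
"lugug" has last vowel 'u'. The stems whose last vowel is 'u' (kibup → kibupesh, dudut → dudutesh) add -esh.
So lugug → lugugesh.

lugugesh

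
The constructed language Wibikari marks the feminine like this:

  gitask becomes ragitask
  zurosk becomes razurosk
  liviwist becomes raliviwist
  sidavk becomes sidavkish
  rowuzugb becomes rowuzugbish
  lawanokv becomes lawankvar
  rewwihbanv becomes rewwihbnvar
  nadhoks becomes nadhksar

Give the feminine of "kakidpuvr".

kakidpuvrish

gitask and sidavk both end in -k yet inflect differently (ragitask, sidavkish), so the final letter is not what conditions the rule; the second-to-last letter is.
"kakidpuvr" has second-to-last letter 'v'. The one such stem in the data (sidavk → sidavkish) adds -ish, so the same rule applies.
The other patterns: stems whose second-to-last letter is 's' add the prefix ra-; stems whose second-to-last letter is 'k' or 'n' delete the last vowel and add -ar.
So kakidpuvr → kakidpuvrish.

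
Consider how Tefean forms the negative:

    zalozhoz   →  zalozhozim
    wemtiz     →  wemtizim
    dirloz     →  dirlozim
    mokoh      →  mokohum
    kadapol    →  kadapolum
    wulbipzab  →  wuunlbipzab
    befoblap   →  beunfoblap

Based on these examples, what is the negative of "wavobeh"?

zalozhoz and mokoh both have last vowel 'o' yet inflect differently (zalozhozim, mokohum), so the last vowel is not what conditions the rule; the final letter is.
"wavobeh" ends in -h. The one such stem in the data (mokoh → mokohum) adds -um, so the same rule applies.
The other patterns: stems ending in -z add -im; stems ending in -b or -p insert -un- after the first vowel.
So wavobeh → wavobehum.

wavobehum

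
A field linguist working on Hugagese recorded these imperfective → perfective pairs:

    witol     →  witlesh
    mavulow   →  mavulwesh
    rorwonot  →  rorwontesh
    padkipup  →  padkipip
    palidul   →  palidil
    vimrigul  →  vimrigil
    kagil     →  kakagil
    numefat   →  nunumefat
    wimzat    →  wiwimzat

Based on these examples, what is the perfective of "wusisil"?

wuwusisil

witol and palidul both end in -l yet inflect differently (witlesh, palidil), so the final letter is not what conditions the rule; the last vowel is.
"wusisil" has last vowel 'i'. The one such stem in the data (kagil → kakagil) repeats the first consonant+vowel as a prefix (as do numefat, wimzat), so the same rule applies.
The other patterns: stems whose last vowel is 'o' delete the last vowel and add -esh; stems whose last vowel is 'u' change the last vowel to 'i'.
So wusisil → wuwusisil.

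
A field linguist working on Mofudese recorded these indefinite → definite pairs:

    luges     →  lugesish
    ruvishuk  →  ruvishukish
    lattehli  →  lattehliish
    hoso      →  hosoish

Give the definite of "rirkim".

rirkimish

Every pair shown (luges → lugesish, ruvishuk → ruvishukish, lattehli → lattehliish, …) follows the same rule: add -ish.
So rirkim → rirkimish.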